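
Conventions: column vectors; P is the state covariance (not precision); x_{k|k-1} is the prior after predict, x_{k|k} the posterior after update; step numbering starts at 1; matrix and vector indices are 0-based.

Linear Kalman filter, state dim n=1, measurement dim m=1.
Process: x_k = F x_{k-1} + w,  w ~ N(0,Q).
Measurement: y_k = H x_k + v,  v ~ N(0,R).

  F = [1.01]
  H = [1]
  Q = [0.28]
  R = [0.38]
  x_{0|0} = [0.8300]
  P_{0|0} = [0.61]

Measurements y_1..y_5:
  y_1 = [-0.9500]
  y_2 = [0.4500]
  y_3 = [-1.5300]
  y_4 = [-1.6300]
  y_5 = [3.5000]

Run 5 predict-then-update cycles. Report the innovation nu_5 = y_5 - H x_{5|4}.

step 1: x^-=[0.8383]  P^-=[0.9023]  S=[1.2823]  K=[0.7036]  nu=[-1.7883]  x^+=[-0.4200]  P^+=[0.2674]
step 2: x^-=[-0.4242]  P^-=[0.5528]  S=[0.9328]  K=[0.5926]  nu=[0.8742]  x^+=[0.0938]  P^+=[0.2252]
step 3: x^-=[0.0948]  P^-=[0.5097]  S=[0.8897]  K=[0.5729]  nu=[-1.6248]  x^+=[-0.8361]  P^+=[0.2177]
step 4: x^-=[-0.8444]  P^-=[0.5021]  S=[0.8821]  K=[0.5692]  nu=[-0.7856]  x^+=[-1.2916]  P^+=[0.2163]
step 5: x^-=[-1.3045]  P^-=[0.5006]  S=[0.8806]  K=[0.5685]  nu=[4.8045]  x^+=[1.4269]  P^+=[0.2160]

innov = [4.8045]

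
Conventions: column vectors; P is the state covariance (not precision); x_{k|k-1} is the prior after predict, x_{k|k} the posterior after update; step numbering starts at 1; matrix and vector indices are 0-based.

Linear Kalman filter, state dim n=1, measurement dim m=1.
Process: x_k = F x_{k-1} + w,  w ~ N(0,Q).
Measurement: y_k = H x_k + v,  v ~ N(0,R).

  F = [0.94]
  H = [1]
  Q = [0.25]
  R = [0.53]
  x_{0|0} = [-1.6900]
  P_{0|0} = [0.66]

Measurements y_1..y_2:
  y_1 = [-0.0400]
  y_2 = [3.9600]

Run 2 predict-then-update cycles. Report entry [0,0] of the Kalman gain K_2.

K[0,0] = 0.5029

step 1: x^-=[-1.5886]  P^-=[0.8332]  S=[1.3632]  K=[0.6112]  nu=[1.5486]  x^+=[-0.6421]  P^+=[0.3239]
step 2: x^-=[-0.6036]  P^-=[0.5362]  S=[1.0662]  K=[0.5029]  nu=[4.5636]  x^+=[1.6916]  P^+=[0.2665]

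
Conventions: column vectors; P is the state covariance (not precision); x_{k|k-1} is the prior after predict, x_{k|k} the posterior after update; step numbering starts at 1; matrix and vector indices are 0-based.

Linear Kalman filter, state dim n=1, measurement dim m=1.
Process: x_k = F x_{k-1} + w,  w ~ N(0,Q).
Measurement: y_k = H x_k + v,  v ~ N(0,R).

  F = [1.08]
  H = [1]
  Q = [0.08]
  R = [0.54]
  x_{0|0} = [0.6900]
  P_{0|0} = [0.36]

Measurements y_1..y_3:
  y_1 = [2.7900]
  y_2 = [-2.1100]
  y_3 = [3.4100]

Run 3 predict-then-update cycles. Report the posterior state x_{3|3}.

step 1: x^-=[0.7452]  P^-=[0.4999]  S=[1.0399]  K=[0.4807]  nu=[2.0448]  x^+=[1.7282]  P^+=[0.2596]
step 2: x^-=[1.8664]  P^-=[0.3828]  S=[0.9228]  K=[0.4148]  nu=[-3.9764]  x^+=[0.2169]  P^+=[0.2240]
step 3: x^-=[0.2343]  P^-=[0.3413]  S=[0.8813]  K=[0.3873]  nu=[3.1757]  x^+=[1.4641]  P^+=[0.2091]

x_post = [1.4641]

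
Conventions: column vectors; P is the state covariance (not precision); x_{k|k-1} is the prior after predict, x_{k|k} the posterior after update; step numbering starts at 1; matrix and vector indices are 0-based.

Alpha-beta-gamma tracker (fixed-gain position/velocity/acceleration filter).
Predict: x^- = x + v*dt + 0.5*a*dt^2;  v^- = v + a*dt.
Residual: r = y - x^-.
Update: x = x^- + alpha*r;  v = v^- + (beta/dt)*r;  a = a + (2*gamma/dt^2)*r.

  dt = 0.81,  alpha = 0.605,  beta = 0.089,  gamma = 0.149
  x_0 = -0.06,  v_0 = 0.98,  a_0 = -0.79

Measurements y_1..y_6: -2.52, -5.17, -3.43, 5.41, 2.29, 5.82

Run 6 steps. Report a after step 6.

step 1: x_pred=0.4746  r=-2.9946  x^+=-1.3371  v^+=0.0111  a^+=-2.1502
step 2: x_pred=-2.0335  r=-3.1365  x^+=-3.9311  v^+=-2.0752  a^+=-3.5747
step 3: x_pred=-6.7847  r=3.3547  x^+=-4.7551  v^+=-4.6021  a^+=-2.0510
step 4: x_pred=-9.1557  r=14.5657  x^+=-0.3434  v^+=-4.6631  a^+=4.5647
step 5: x_pred=-2.6231  r=4.9131  x^+=0.3493  v^+=-0.4258  a^+=6.7962
step 6: x_pred=2.2339  r=3.5861  x^+=4.4035  v^+=5.4731  a^+=8.4250

a_post = 8.4250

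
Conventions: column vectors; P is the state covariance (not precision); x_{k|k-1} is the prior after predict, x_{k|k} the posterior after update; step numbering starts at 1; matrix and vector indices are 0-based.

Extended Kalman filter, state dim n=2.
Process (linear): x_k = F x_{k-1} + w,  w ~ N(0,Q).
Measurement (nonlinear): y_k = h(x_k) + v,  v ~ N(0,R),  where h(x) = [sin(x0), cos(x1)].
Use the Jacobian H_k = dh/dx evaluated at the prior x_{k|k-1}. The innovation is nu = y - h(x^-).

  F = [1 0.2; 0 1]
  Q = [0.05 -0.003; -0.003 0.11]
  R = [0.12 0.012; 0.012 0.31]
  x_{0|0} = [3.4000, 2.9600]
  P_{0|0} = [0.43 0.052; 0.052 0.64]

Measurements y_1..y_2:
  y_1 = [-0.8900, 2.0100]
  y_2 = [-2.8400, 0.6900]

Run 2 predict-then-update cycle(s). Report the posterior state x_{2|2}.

step 1: x^-=[3.9920, 2.9600]  P^-=[0.5264 0.1770; 0.1770 0.7500]  H_jac=[-0.6597 0.0000; 0.0000 -0.1806]  S=[0.3491 0.0331; 0.0331 0.3345]  K=[-0.9951 0.0029; -0.2989 -0.3754]  nu=[-0.1385, 2.9936]  x^+=[4.1383, 1.8776]  P^+=[0.1810 0.0612; 0.0612 0.6643]
step 2: x^-=[4.5139, 1.8776]  P^-=[0.2820 0.1911; 0.1911 0.7743]  H_jac=[-0.1972 0.0000; 0.0000 -0.9533]  S=[0.1310 0.0479; 0.0479 1.0136]  K=[-0.3653 -0.1624; -0.0216 -0.7271]  nu=[-1.8596, 0.9920]  x^+=[5.0320, 1.1965]  P^+=[0.2321 0.0574; 0.0574 0.2367]

x_post = [5.0320, 1.1965]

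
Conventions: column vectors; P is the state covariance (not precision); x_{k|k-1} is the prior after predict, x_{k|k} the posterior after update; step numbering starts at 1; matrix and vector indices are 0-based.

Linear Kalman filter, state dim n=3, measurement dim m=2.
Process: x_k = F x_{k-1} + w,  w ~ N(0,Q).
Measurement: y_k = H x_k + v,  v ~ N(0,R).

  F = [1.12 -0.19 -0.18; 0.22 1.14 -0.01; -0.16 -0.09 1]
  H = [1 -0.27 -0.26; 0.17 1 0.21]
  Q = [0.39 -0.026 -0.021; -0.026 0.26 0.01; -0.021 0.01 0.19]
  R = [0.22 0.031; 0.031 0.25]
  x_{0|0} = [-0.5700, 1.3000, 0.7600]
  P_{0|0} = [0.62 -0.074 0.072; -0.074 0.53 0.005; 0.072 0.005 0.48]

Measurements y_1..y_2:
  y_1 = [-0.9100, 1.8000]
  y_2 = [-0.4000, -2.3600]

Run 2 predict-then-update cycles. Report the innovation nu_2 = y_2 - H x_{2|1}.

step 1: x^-=[-1.0222, 1.3490, 0.7342]  P^-=[1.2052 -0.0832 -0.1224; -0.0832 0.9413 -0.0344; -0.1224 -0.0344 0.6641]  S=[1.6425 -0.1433; -0.1433 1.2039]  K=[0.7819 0.1728; -0.1347 0.7481; -0.1696 0.0498]  nu=[0.6673, 0.4706]  x^+=[-0.4191, 1.6112, 0.6444]  P^+=[0.2038 0.0146 0.0865; 0.0146 0.2089 -0.1359; 0.0865 -0.1359 0.6114]
step 2: x^-=[-0.8915, 1.7381, 0.5665]  P^-=[0.6226 0.0214 -0.0420; 0.0214 0.5515 -0.1636; -0.0420 -0.1636 0.8055]  S=[0.9246 0.0092; 0.0092 0.7905]  K=[0.6775 0.1419; -0.0985 0.6599; -0.2242 0.0006]  nu=[1.1081, -4.0655]  x^+=[-0.7175, -1.0537, 0.3154]  P^+=[0.1805 0.0051 0.0986; 0.0051 0.1995 -0.1830; 0.0986 -0.1830 0.7590]

innov = [1.1081, -4.0655]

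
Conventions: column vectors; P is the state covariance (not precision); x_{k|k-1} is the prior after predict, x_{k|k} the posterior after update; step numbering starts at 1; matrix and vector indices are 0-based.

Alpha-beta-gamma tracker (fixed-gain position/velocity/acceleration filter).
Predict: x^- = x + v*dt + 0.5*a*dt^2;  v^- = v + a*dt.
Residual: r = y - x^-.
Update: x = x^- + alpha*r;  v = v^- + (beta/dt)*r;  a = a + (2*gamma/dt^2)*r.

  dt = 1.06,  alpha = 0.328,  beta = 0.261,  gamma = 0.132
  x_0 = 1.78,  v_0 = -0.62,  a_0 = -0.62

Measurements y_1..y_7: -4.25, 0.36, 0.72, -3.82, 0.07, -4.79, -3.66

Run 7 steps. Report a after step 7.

a_post = -0.4381

step 1: x_pred=0.7745  r=-5.0245  x^+=-0.8735  v^+=-2.5144  a^+=-1.8005
step 2: x_pred=-4.5503  r=4.9103  x^+=-2.9397  v^+=-3.2139  a^+=-0.6468
step 3: x_pred=-6.7098  r=7.4298  x^+=-4.2729  v^+=-2.0701  a^+=1.0989
step 4: x_pred=-5.8498  r=2.0298  x^+=-5.1840  v^+=-0.4055  a^+=1.5758
step 5: x_pred=-4.7286  r=4.7986  x^+=-3.1546  v^+=2.4464  a^+=2.7033
step 6: x_pred=0.9572  r=-5.7472  x^+=-0.9279  v^+=3.8967  a^+=1.3529
step 7: x_pred=3.9628  r=-7.6228  x^+=1.4625  v^+=3.4539  a^+=-0.4381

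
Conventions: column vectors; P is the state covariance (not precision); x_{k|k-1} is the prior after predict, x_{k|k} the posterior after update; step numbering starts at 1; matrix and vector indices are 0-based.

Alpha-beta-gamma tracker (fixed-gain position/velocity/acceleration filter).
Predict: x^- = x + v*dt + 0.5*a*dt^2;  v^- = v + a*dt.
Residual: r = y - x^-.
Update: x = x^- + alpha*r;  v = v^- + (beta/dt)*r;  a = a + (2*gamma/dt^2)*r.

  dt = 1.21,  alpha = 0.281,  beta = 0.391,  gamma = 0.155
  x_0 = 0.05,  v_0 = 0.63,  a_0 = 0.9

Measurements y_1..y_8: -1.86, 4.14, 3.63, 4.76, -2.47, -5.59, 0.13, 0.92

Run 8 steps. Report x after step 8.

x_post = -14.0528

step 1: x_pred=1.4711  r=-3.3311  x^+=0.5351  v^+=0.6426  a^+=0.1947
step 2: x_pred=1.4551  r=2.6849  x^+=2.2096  v^+=1.7457  a^+=0.7632
step 3: x_pred=4.8806  r=-1.2506  x^+=4.5292  v^+=2.2650  a^+=0.4984
step 4: x_pred=7.6347  r=-2.8747  x^+=6.8269  v^+=1.9391  a^+=-0.1103
step 5: x_pred=9.0925  r=-11.5625  x^+=5.8435  v^+=-1.9306  a^+=-2.5585
step 6: x_pred=1.6344  r=-7.2244  x^+=-0.3956  v^+=-7.3609  a^+=-4.0881
step 7: x_pred=-12.2951  r=12.4251  x^+=-8.8036  v^+=-8.2925  a^+=-1.4573
step 8: x_pred=-19.9044  r=20.8244  x^+=-14.0528  v^+=-3.3267  a^+=2.9519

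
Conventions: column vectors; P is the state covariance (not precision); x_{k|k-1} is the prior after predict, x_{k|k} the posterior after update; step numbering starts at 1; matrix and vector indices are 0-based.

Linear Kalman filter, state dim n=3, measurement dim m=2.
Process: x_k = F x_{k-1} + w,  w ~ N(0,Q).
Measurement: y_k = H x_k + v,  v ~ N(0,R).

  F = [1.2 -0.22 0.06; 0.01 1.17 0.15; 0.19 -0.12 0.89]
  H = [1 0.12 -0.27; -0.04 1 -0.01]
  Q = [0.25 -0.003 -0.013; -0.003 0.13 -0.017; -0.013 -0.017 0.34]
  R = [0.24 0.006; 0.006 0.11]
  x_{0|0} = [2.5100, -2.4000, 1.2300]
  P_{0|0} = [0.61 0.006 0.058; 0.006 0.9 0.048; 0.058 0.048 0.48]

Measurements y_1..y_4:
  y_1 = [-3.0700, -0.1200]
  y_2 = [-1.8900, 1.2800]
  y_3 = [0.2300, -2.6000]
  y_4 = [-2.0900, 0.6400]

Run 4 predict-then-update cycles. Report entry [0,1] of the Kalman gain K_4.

step 1: x^-=[3.6138, -2.5984, 1.8596]  P^-=[1.1776 -0.2023 0.2272; -0.2023 1.3900 -0.0255; 0.2272 -0.0255 0.7643]  S=[1.3237 -0.0665; -0.0665 1.5189]  K=[0.8184 -0.1299; 0.0247 0.9218; 0.0121 -0.0273]  nu=[-5.8699, 2.6415]  x^+=[-1.5332, -0.3083, 1.7166]  P^+=[0.2512 0.0027 0.2072; 0.0027 0.1018 0.0130; 0.2072 0.0130 0.7629]
step 2: x^-=[-1.6690, -0.1186, 1.2735]  P^-=[0.6475 0.0224 0.3082; 0.0224 0.2918 0.0927; 0.3082 0.0927 1.0220]  S=[0.7992 0.0153; 0.0153 0.3995]  K=[0.7103 -0.0436; 0.0267 0.7247; 0.0509 0.1736]  nu=[0.1371, 1.3446]  x^+=[-1.6303, 0.8595, 1.5139]  P^+=[0.2445 0.0120 0.2804; 0.0120 0.0808 0.0407; 0.2804 0.0407 1.0076]
step 3: x^-=[-2.0546, 1.2164, 0.9345]  P^-=[0.6425 0.0573 0.3909; 0.0573 0.2787 0.1614; 0.3909 0.1614 1.2337]  S=[0.7687 0.0306; 0.0306 0.3823]  K=[0.7069 0.0158; 0.0328 0.7160; 0.0868 0.3421]  nu=[2.3909, -3.8893]  x^+=[-0.4258, -1.4900, -0.1888]  P^+=[0.2576 0.0196 0.3342; 0.0196 0.0804 0.0633; 0.3342 0.0633 1.1814]
step 4: x^-=[-0.1945, -1.7759, -0.0701]  P^-=[0.6652 0.0803 0.4552; 0.0803 0.2903 0.2116; 0.4552 0.2116 1.3848]  S=[0.7701 0.0408; 0.0408 0.3912]  K=[0.7140 0.0510; 0.0369 0.7246; 0.1149 0.4468]  nu=[-1.7014, 2.4075]  x^+=[-1.2866, -0.0942, 0.8102]  P^+=[0.2686 0.0243 0.3699; 0.0243 0.0817 0.0776; 0.3699 0.0776 1.2924]

K[0,1] = 0.0510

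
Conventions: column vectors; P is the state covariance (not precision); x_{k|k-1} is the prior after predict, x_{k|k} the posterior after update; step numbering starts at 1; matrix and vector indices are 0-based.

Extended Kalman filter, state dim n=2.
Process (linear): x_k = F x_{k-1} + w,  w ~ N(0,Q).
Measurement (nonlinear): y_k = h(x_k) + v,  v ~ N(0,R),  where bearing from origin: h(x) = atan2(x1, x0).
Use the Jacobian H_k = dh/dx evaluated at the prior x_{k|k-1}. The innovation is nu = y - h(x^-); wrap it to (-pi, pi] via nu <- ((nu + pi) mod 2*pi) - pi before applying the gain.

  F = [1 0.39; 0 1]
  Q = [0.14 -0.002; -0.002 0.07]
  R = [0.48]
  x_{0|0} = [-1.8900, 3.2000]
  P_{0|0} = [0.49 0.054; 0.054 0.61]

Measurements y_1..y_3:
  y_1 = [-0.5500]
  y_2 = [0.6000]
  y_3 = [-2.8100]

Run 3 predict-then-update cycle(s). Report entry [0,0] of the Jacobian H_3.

step 1: x^-=[-0.6420, 3.2000]  P^-=[0.7649 0.2899; 0.2899 0.6800]  H_jac=[-0.3004 -0.0603]  S=[0.5620]  K=[-0.4400; -0.2279]  nu=[-2.3188]  x^+=[0.3782, 3.7284]  P^+=[0.6561 0.2336; 0.2336 0.6508]
step 2: x^-=[1.8323, 3.7284]  P^-=[1.0773 0.4854; 0.4854 0.7208]  H_jac=[-0.2160 0.1062]  S=[0.5161]  K=[-0.3511; -0.0549]  nu=[-0.5140]  x^+=[2.0127, 3.7566]  P^+=[1.0137 0.4754; 0.4754 0.7193]
step 3: x^-=[3.4778, 3.7566]  P^-=[1.6339 0.7539; 0.7539 0.7893]  H_jac=[-0.1433 0.1327]  S=[0.4988]  K=[-0.2690; -0.0067]  nu=[2.6493]  x^+=[2.7652, 3.7389]  P^+=[1.5978 0.7530; 0.7530 0.7892]

H_jac[0,0] = -0.1433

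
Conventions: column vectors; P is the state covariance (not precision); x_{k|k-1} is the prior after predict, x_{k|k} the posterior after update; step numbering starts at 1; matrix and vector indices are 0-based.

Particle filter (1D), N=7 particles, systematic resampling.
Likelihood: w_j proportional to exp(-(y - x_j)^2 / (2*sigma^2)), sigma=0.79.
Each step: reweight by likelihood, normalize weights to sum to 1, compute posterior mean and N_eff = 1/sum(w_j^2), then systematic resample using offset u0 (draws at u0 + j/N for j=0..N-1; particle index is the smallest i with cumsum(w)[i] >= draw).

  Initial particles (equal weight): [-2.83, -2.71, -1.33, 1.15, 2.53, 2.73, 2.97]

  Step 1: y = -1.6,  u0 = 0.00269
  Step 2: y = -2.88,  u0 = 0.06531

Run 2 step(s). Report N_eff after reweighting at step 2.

step 1: w=[0.1842, 0.2306, 0.5838, 0.0014, 0.0000, 0.0000, 0.0000]  mean=-1.9209  Neff=2.3371  idx=[0, 0, 1, 2, 2, 2, 2]
step 2: w=[0.2806, 0.2806, 0.2747, 0.0410, 0.0410, 0.0410, 0.0410]  mean=-2.5509  Neff=4.1724  idx=[0, 0, 1, 1, 2, 2, 5]

N_eff = 4.1724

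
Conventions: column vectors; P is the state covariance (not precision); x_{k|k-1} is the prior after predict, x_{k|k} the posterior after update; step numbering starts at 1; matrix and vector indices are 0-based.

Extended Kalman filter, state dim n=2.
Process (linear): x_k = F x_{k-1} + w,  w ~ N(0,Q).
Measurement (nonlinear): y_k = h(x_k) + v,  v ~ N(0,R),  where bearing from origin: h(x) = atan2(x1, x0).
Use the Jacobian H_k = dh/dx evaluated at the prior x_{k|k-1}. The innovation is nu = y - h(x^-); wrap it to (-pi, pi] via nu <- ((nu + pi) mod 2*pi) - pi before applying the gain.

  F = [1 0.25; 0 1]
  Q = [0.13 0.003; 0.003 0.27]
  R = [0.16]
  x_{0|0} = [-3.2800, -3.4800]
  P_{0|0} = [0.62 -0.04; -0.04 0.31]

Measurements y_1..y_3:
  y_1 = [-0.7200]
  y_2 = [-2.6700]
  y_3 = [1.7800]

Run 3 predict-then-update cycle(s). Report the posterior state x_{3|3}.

x_post = [-6.1290, -3.1252]

step 1: x^-=[-4.1500, -3.4800]  P^-=[0.7494 0.0405; 0.0405 0.5800]  H_jac=[0.1186 -0.1415]  S=[0.1808]  K=[0.4600; -0.4273]  nu=[1.7238]  x^+=[-3.3570, -4.2166]  P^+=[0.7111 0.0760; 0.0760 0.5470]
step 2: x^-=[-4.4111, -4.2166]  P^-=[0.9133 0.2158; 0.2158 0.8170]  H_jac=[0.1132 -0.1185]  S=[0.1774]  K=[0.4389; -0.4078]  nu=[-0.2913]  x^+=[-4.5390, -4.0978]  P^+=[0.8791 0.2475; 0.2475 0.7875]
step 3: x^-=[-5.5634, -4.0978]  P^-=[1.1821 0.4474; 0.4474 1.0575]  H_jac=[0.0858 -0.1165]  S=[0.1741]  K=[0.2833; -0.4872]  nu=[-1.9964]  x^+=[-6.1290, -3.1252]  P^+=[1.1682 0.4714; 0.4714 1.0162]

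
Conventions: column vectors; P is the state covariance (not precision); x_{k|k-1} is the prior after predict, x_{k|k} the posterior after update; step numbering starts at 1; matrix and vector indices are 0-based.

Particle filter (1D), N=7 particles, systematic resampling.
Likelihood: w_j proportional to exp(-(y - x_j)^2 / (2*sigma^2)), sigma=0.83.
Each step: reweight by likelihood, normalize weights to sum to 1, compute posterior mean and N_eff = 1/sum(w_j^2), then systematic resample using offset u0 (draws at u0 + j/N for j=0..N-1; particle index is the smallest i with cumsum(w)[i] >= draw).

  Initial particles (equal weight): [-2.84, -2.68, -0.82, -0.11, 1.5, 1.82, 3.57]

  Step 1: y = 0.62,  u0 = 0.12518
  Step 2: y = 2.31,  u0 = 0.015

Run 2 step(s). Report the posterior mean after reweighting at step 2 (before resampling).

post_mean = 1.6581

step 1: w=[0.0001, 0.0002, 0.1216, 0.3721, 0.3123, 0.1927, 0.0010]  mean=0.6811  Neff=3.4732  idx=[3, 3, 3, 4, 4, 5, 5]
step 2: w=[0.0048, 0.0048, 0.0048, 0.2095, 0.2095, 0.2833, 0.2833]  mean=1.6581  Neff=4.0264  idx=[3, 3, 4, 5, 5, 6, 6]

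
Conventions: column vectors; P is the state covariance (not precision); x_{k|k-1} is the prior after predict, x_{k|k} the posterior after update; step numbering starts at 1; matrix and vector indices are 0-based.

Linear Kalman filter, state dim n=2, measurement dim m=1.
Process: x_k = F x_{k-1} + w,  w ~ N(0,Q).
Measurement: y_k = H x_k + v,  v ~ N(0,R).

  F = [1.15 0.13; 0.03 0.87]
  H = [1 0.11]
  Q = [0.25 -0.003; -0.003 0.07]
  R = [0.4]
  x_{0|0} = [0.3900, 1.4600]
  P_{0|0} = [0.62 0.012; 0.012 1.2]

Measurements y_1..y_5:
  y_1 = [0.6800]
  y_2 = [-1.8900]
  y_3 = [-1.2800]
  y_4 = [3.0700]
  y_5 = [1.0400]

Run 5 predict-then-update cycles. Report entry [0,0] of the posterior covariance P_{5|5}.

step 1: x^-=[0.6383, 1.2819]  P^-=[1.0938 0.1662; 0.1662 0.9795]  S=[1.5422]  K=[0.7211; 0.1776]  nu=[-0.0993]  x^+=[0.5667, 1.2643]  P^+=[0.2919 -0.0313; -0.0313 0.9308]
step 2: x^-=[0.8160, 1.1169]  P^-=[0.6424 0.0809; 0.0809 0.7732]  S=[1.0695]  K=[0.6089; 0.1551]  nu=[-2.8289]  x^+=[-0.9066, 0.6781]  P^+=[0.2458 -0.0202; -0.0202 0.7474]
step 3: x^-=[-0.9544, 0.5627]  P^-=[0.5817 0.0698; 0.0698 0.6349]  S=[1.0047]  K=[0.5866; 0.1389]  nu=[-0.3875]  x^+=[-1.1817, 0.5089]  P^+=[0.2360 -0.0121; -0.0121 0.6155]
step 4: x^-=[-1.2928, 0.4073]  P^-=[0.5688 0.0626; 0.0626 0.5355]  S=[0.9891]  K=[0.5821; 0.1228]  nu=[4.3180]  x^+=[1.2206, 0.9376]  P^+=[0.2337 -0.0081; -0.0081 0.5205]
step 5: x^-=[1.5256, 0.8523]  P^-=[0.5655 0.0558; 0.0558 0.4638]  S=[0.9833]  K=[0.5813; 0.1086]  nu=[-0.5793]  x^+=[1.1888, 0.7894]  P^+=[0.2332 -0.0063; -0.0063 0.4522]

P_post[0,0] = 0.2332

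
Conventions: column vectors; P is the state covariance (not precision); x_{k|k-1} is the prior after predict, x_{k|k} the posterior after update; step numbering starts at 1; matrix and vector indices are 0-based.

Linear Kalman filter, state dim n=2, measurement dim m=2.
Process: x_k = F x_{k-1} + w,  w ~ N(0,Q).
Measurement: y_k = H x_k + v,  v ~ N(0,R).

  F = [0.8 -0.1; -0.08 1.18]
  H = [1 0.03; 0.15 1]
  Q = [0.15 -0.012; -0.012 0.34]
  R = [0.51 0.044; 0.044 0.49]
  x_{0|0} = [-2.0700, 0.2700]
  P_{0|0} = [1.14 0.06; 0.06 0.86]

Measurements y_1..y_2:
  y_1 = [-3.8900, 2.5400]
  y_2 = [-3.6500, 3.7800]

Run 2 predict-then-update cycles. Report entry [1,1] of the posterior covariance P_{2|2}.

P_post[1,1] = 0.3142

step 1: x^-=[-1.6830, 0.4842]  P^-=[0.8786 -0.1293; -0.1293 1.5334]  S=[1.3822 0.0919; 0.0919 2.0044]  K=[0.6347 -0.0279; -0.1108 0.7604]  nu=[-2.2215, 2.3083]  x^+=[-3.1573, 2.4857]  P^+=[0.3235 -0.0343; -0.0343 0.3729]
step 2: x^-=[-2.7744, 3.1857]  P^-=[0.3662 -0.1093; -0.1093 0.8677]  S=[0.8705 0.0152; 0.0152 1.3332]  K=[0.4178 -0.0455; -0.1068 0.6398]  nu=[-0.9712, 1.0105]  x^+=[-3.2261, 3.9359]  P^+=[0.2121 -0.0358; -0.0358 0.3142]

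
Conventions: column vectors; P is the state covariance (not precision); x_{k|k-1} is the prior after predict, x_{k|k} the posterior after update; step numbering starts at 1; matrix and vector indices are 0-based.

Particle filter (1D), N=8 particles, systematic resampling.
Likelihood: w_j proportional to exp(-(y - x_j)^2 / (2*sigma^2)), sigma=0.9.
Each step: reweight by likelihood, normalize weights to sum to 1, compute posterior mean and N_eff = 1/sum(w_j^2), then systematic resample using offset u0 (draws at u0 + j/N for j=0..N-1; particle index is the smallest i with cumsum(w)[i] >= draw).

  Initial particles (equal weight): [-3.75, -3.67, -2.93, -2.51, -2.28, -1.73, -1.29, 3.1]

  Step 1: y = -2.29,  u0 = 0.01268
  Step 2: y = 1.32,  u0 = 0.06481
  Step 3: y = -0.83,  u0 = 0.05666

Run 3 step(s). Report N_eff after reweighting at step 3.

step 1: w=[0.0572, 0.0658, 0.1657, 0.2071, 0.2133, 0.1758, 0.1151, 0.0000]  mean=-2.4004  Neff=5.9671  idx=[0, 2, 2, 3, 4, 4, 5, 6]
step 2: w=[0.0000, 0.0008, 0.0008, 0.0062, 0.0177, 0.0177, 0.1693, 0.7876]  mean=-1.4096  Neff=1.5393  idx=[6, 6, 7, 7, 7, 7, 7, 7]
step 3: w=[0.0936, 0.0936, 0.1355, 0.1355, 0.1355, 0.1355, 0.1355, 0.1355]  mean=-1.3724  Neff=7.8354  idx=[0, 1, 2, 3, 4, 5, 6, 7]

N_eff = 7.8354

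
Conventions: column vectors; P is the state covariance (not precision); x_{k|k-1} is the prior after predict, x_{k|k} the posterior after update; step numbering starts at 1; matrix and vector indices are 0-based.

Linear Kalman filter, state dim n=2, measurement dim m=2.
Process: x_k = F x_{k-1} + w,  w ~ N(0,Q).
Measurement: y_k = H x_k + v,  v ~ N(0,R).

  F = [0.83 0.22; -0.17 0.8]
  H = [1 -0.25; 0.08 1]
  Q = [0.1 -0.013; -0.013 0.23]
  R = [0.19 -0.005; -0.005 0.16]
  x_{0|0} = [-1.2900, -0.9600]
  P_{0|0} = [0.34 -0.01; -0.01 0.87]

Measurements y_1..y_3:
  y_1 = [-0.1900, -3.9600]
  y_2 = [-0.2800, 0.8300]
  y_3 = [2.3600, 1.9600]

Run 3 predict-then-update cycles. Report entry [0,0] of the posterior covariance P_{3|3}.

step 1: x^-=[-1.2819, -0.5487]  P^-=[0.3727 0.0859; 0.0859 0.7993]  S=[0.5697 -0.0909; -0.0909 0.9755]  K=[0.6450 0.1787; -0.0692 0.8200]  nu=[0.9547, -3.3087]  x^+=[-1.2573, -3.3281]  P^+=[0.1255 0.0153; 0.0153 0.1303]
step 2: x^-=[-1.7758, -2.4487]  P^-=[0.1984 0.0018; 0.0018 0.3129]  S=[0.4070 -0.0656; -0.0656 0.4744]  K=[0.5034 0.1069; -0.0833 0.6483]  nu=[0.8836, 3.4208]  x^+=[-0.9653, -0.3047]  P^+=[0.0968 0.0068; 0.0068 0.1036]
step 3: x^-=[-0.8683, -0.0797]  P^-=[0.1742 -0.0041; -0.0041 0.2972]  S=[0.3849 -0.0694; -0.0694 0.4577]  K=[0.4721 0.0930; -0.0893 0.6352]  nu=[3.2083, 2.1091]  x^+=[0.8427, 0.9736]  P^+=[0.0906 0.0053; 0.0053 0.1017]

P_post[0,0] = 0.0906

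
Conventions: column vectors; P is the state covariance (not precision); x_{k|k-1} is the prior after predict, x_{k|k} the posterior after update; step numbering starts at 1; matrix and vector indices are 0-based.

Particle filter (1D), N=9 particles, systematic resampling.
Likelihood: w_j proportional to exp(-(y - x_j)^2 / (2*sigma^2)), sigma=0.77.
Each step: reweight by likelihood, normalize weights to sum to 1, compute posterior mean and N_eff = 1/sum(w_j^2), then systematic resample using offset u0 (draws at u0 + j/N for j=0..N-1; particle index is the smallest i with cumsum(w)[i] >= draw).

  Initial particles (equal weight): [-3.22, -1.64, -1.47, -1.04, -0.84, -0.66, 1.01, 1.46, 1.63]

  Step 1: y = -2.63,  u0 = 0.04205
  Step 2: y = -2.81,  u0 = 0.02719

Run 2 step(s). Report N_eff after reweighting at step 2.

N_eff = 6.4228

step 1: w=[0.4314, 0.2532, 0.1860, 0.0686, 0.0388, 0.0219, 0.0000, 0.0000, 0.0000]  mean=-2.1963  Neff=3.4302  idx=[0, 0, 0, 0, 1, 1, 2, 2, 3]
step 2: w=[0.1881, 0.1881, 0.1881, 0.1881, 0.0683, 0.0683, 0.0477, 0.0477, 0.0154]  mean=-2.8035  Neff=6.4228  idx=[0, 0, 1, 1, 2, 3, 3, 4, 6]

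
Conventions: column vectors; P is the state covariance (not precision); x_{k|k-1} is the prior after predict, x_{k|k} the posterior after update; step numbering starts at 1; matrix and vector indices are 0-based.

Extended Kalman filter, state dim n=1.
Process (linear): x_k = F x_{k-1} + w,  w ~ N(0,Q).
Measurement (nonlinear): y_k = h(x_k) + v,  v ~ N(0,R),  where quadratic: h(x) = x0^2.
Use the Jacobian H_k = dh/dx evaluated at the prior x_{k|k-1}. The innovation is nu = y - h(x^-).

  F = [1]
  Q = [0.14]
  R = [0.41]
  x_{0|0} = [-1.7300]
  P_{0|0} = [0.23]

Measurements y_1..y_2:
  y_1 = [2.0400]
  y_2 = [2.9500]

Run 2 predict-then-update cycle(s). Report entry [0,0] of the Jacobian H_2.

H_jac[0,0] = -2.9559

step 1: x^-=[-1.7300]  P^-=[0.3700]  H_jac=[-3.4600]  S=[4.8395]  K=[-0.2645]  nu=[-0.9529]  x^+=[-1.4779]  P^+=[0.0313]
step 2: x^-=[-1.4779]  P^-=[0.1713]  H_jac=[-2.9559]  S=[1.9071]  K=[-0.2656]  nu=[0.7657]  x^+=[-1.6813]  P^+=[0.0368]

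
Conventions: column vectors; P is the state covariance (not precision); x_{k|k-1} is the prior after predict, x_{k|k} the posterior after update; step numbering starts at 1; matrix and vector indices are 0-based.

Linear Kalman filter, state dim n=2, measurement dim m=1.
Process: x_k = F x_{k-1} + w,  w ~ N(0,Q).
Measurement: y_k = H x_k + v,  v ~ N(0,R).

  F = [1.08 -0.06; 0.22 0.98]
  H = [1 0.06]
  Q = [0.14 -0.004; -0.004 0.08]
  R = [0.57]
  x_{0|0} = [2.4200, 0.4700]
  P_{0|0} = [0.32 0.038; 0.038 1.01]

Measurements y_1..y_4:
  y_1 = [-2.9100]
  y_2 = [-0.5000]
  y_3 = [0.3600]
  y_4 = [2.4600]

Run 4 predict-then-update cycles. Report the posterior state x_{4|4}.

step 1: x^-=[2.5854, 0.9930]  P^-=[0.5120 0.0524; 0.0524 1.0819]  S=[1.0921]  K=[0.4716; 0.1074]  nu=[-5.5550]  x^+=[-0.0346, 0.3965]  P^+=[0.2690 -0.0030; -0.0030 1.0693]
step 2: x^-=[-0.0611, 0.3810]  P^-=[0.4580 -0.0060; -0.0060 1.1187]  S=[1.0313]  K=[0.4438; 0.0592]  nu=[-0.4617]  x^+=[-0.2660, 0.3536]  P^+=[0.2549 -0.0331; -0.0331 1.1151]
step 3: x^-=[-0.3085, 0.2880]  P^-=[0.4457 -0.0436; -0.0436 1.1490]  S=[1.0146]  K=[0.4367; 0.0249]  nu=[0.6512]  x^+=[-0.0241, 0.3043]  P^+=[0.2522 -0.0547; -0.0547 1.1483]
step 4: x^-=[-0.0443, 0.2929]  P^-=[0.4454 -0.0688; -0.0688 1.1715]  S=[1.0113]  K=[0.4363; 0.0015]  nu=[2.4868]  x^+=[1.0406, 0.2966]  P^+=[0.2529 -0.0694; -0.0694 1.1715]

x_post = [1.0406, 0.2966]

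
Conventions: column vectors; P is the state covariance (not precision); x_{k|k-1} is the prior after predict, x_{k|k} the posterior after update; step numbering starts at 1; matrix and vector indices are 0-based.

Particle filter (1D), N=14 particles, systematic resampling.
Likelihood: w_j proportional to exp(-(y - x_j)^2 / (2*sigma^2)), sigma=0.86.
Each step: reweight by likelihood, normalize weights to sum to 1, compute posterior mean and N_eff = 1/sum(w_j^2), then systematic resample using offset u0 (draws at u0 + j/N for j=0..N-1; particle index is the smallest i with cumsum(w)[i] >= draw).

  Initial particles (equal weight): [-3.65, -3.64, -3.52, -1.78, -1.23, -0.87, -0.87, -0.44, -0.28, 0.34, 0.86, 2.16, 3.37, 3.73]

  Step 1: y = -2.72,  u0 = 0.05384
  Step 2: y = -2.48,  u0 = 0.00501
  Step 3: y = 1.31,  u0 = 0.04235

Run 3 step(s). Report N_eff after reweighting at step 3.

N_eff = 2.1018

step 1: w=[0.1997, 0.2022, 0.2325, 0.1972, 0.0799, 0.0354, 0.0354, 0.0107, 0.0064, 0.0006, 0.0001, 0.0000, 0.0000, 0.0000]  mean=-2.8001  Neff=5.4732  idx=[0, 0, 0, 1, 1, 2, 2, 2, 2, 3, 3, 4, 4, 7]
step 2: w=[0.0649, 0.0649, 0.0649, 0.0659, 0.0659, 0.0788, 0.0788, 0.0788, 0.0788, 0.1175, 0.1175, 0.0569, 0.0569, 0.0098]  mean=-2.8614  Neff=12.4539  idx=[0, 1, 2, 3, 4, 5, 6, 7, 8, 9, 9, 10, 10, 12]
step 3: w=[0.0000, 0.0000, 0.0000, 0.0000, 0.0000, 0.0000, 0.0000, 0.0000, 0.0000, 0.0826, 0.0826, 0.0826, 0.0826, 0.6697]  mean=-1.4117  Neff=2.1018  idx=[9, 10, 11, 12, 12, 13, 13, 13, 13, 13, 13, 13, 13, 13]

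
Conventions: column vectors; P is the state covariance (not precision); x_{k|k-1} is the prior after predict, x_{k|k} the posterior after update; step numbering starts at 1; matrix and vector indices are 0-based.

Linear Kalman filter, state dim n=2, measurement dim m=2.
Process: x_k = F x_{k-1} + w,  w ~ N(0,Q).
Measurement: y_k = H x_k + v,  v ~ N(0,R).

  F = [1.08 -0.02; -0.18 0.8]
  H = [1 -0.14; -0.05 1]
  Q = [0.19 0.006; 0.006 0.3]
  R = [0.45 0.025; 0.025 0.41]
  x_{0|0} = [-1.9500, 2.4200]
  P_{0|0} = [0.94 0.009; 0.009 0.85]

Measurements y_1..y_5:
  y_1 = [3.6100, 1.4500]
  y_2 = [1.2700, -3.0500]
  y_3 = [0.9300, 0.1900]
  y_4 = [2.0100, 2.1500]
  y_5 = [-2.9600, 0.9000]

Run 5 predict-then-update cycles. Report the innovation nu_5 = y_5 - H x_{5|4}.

innov = [-4.7156, 0.6293]

step 1: x^-=[-2.1544, 2.2870]  P^-=[1.2864 -0.1825; -0.1825 0.8719]  S=[1.8046 -0.3452; -0.3452 1.3033]  K=[0.7276 0.0033; -0.0416 0.6649]  nu=[6.0846, -0.9447]  x^+=[2.2698, 1.4057]  P^+=[0.3326 0.0362; 0.0362 0.2734]
step 2: x^-=[2.4233, 0.7160]  P^-=[0.5765 -0.0316; -0.0316 0.4753]  S=[1.0446 -0.1022; -0.1022 0.8899]  K=[0.5557 -0.0041; -0.0420 0.5311]  nu=[-1.0531, -3.6448]  x^+=[1.8531, -1.1754]  P^+=[0.2534 0.0249; 0.0249 0.2179]
step 3: x^-=[2.0249, -1.2739]  P^-=[0.4846 -0.0252; -0.0252 0.4405]  S=[0.9503 -0.0862; -0.0862 0.8543]  K=[0.5131 -0.0060; -0.0449 0.5126]  nu=[-1.2732, 1.5651]  x^+=[1.3621, -0.4144]  P^+=[0.2338 0.0221; 0.0221 0.2102]
step 4: x^-=[1.4794, -0.5767]  P^-=[0.4619 -0.0237; -0.0237 0.4357]  S=[0.9271 -0.0830; -0.0830 0.8493]  K=[0.5013 -0.0061; -0.0457 0.5100]  nu=[0.4499, 2.8007]  x^+=[1.6877, 0.8311]  P^+=[0.2284 0.0214; 0.0214 0.2090]
step 5: x^-=[1.8061, 0.3611]  P^-=[0.4556 -0.0231; -0.0231 0.4350]  S=[0.9206 -0.0820; -0.0820 0.8485]  K=[0.4979 -0.0060; -0.0459 0.5096]  nu=[-4.7156, 0.6293]  x^+=[-0.5454, 0.8982]  P^+=[0.2269 0.0213; 0.0213 0.2089]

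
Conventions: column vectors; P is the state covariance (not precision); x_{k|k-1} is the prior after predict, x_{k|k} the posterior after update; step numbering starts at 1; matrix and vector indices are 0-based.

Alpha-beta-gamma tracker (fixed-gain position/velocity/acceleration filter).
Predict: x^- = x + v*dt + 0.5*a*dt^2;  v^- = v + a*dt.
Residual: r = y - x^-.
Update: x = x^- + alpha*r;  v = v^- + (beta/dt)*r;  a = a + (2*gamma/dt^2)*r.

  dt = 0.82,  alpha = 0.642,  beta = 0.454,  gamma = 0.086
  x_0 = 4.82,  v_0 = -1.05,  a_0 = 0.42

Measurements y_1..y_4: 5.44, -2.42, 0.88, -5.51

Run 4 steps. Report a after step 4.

a_post = -0.9569

step 1: x_pred=4.1002  r=1.3398  x^+=4.9604  v^+=0.0362  a^+=0.7627
step 2: x_pred=5.2465  r=-7.6665  x^+=0.3246  v^+=-3.5830  a^+=-1.1984
step 3: x_pred=-3.0163  r=3.8963  x^+=-0.5149  v^+=-2.4084  a^+=-0.2017
step 4: x_pred=-2.5576  r=-2.9524  x^+=-4.4530  v^+=-4.2084  a^+=-0.9569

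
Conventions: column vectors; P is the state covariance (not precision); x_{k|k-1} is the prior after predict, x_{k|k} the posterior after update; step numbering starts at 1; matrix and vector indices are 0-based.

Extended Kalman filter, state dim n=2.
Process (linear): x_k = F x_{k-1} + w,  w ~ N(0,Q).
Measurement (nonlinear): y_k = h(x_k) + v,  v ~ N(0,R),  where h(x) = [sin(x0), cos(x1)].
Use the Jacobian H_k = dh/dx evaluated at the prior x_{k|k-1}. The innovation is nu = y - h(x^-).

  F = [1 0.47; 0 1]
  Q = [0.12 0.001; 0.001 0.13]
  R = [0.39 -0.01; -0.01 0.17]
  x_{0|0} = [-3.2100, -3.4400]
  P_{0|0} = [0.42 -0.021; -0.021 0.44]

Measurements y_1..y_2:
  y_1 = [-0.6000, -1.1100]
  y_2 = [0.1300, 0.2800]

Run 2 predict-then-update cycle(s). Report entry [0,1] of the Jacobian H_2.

step 1: x^-=[-4.8268, -3.4400]  P^-=[0.6175 0.1868; 0.1868 0.5700]  H_jac=[0.1142 0.0000; 0.0000 -0.2940]  S=[0.3980 -0.0163; -0.0163 0.2193]  K=[0.1674 -0.2380; 0.0224 -0.7626]  nu=[-1.5935, -0.1542]  x^+=[-5.0568, -3.3581]  P^+=[0.5926 0.1433; 0.1433 0.4417]
step 2: x^-=[-6.6351, -3.3581]  P^-=[0.9449 0.3520; 0.3520 0.5717]  H_jac=[0.9387 0.0000; 0.0000 -0.2148]  S=[1.2226 -0.0810; -0.0810 0.1964]  K=[0.7196 -0.0883; 0.2352 -0.5284]  nu=[0.4747, 1.2567]  x^+=[-6.4044, -3.9105]  P^+=[0.2999 0.1034; 0.1034 0.4291]

H_jac[0,1] = 0.0000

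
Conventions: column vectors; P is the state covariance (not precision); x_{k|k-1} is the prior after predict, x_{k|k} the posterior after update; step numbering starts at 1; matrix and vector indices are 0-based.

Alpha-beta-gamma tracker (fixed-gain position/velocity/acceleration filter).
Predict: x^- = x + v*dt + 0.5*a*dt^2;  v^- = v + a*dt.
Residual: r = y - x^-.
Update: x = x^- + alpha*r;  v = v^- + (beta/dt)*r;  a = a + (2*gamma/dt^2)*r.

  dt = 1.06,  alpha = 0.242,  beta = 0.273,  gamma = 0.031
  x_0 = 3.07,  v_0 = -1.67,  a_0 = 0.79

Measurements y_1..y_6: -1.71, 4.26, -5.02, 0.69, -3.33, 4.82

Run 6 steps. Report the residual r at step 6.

step 1: x_pred=1.7436  r=-3.4536  x^+=0.9078  v^+=-1.7221  a^+=0.5994
step 2: x_pred=-0.5808  r=4.8408  x^+=0.5907  v^+=0.1601  a^+=0.8665
step 3: x_pred=1.2472  r=-6.2672  x^+=-0.2695  v^+=-0.5355  a^+=0.5207
step 4: x_pred=-0.5446  r=1.2346  x^+=-0.2458  v^+=0.3344  a^+=0.5888
step 5: x_pred=0.4395  r=-3.7695  x^+=-0.4727  v^+=-0.0122  a^+=0.3808
step 6: x_pred=-0.2717  r=5.0917  x^+=0.9605  v^+=1.7028  a^+=0.6618

resid = 5.0917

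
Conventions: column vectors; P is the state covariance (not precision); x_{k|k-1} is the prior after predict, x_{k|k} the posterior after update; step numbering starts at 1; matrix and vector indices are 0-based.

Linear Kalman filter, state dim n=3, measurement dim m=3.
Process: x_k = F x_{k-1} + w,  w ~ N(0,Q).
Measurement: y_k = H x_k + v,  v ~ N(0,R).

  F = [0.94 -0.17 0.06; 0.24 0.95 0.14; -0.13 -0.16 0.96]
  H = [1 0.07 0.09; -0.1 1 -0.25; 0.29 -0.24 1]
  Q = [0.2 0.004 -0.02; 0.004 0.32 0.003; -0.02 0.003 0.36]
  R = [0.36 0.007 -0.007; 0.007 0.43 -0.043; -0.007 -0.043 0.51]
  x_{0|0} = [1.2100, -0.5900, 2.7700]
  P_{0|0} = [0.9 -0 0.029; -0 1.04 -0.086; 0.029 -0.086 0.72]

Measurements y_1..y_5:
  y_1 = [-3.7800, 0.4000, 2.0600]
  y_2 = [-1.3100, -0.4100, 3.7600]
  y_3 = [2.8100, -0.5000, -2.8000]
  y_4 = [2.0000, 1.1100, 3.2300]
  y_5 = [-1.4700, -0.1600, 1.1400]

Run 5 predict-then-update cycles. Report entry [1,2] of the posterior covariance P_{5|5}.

step 1: x^-=[1.4039, 0.1177, 2.5963]  P^-=[1.0329 0.0465 -0.0194; 0.0465 1.3036 -0.1567; -0.0194 -0.1567 1.0846]  S=[1.4091 0.0104 0.3305; 0.0104 1.8798 -0.8052; 0.3305 -0.8052 1.8140]  K=[0.7342 -0.0315 0.0005; 0.0672 0.7390 0.0643; -0.1076 0.0568 0.6604]  nu=[-5.4258, 1.0718, -0.9152]  x^+=[-2.6139, 0.4863, 2.6367]  P^+=[0.2717 -0.0019 -0.0828; -0.0019 0.3357 0.0817; -0.0828 0.0817 0.3787]
step 2: x^-=[-2.3815, 0.2037, 2.7933]  P^-=[0.4407 0.0032 -0.1102; 0.0032 0.6613 0.0498; -0.1102 0.0498 0.7177]  S=[0.7910 0.0284 0.0630; 0.0284 1.1095 -0.3211; 0.0630 -0.3211 1.2146]  K=[0.5479 -0.0327 -0.0232; 0.0411 0.6033 0.0685; -0.1013 0.0626 0.5765]  nu=[0.8059, -0.1536, 1.7063]  x^+=[-1.9745, 0.2611, 3.6857]  P^+=[0.2045 -0.0076 -0.0754; -0.0076 0.2752 0.0770; -0.0754 0.0770 0.3324]
step 3: x^-=[-1.6792, 0.2902, 3.7532]  P^-=[0.3822 -0.0065 -0.0981; -0.0065 0.5986 0.0532; -0.0981 0.0532 0.6717]  S=[0.7327 0.0184 0.0576; 0.0184 1.0442 -0.2944; 0.0576 -0.2944 1.1668]  K=[0.5116 -0.0344 -0.0217; 0.0352 0.5789 0.0652; -0.0918 0.0589 0.5597]  nu=[4.1311, -0.0198, -5.9966]  x^+=[0.5648, 0.0334, 0.0163]  P^+=[0.1911 -0.0089 -0.0707; -0.0089 0.2640 0.0740; -0.0707 0.0740 0.3218]
step 4: x^-=[0.5262, 0.1696, -0.0631]  P^-=[0.3710 -0.0082 -0.0925; -0.0082 0.5865 0.0525; -0.0925 0.0525 0.6611]  S=[0.7220 0.0157 0.0596; 0.0157 1.0323 -0.2908; 0.0596 -0.2908 1.1584]  K=[0.5038 -0.0348 -0.0200; 0.0342 0.5737 0.0640; -0.0878 0.0575 0.5557]  nu=[1.4676, 0.9773, 3.1812]  x^+=[1.1681, 0.9841, 1.6319]  P^+=[0.1881 -0.0090 -0.0689; -0.0090 0.2616 0.0731; -0.0689 0.0731 0.3191]
step 5: x^-=[1.0287, 1.4437, 1.2574]  P^-=[0.3685 -0.0084 -0.0906; -0.0084 0.5839 0.0521; -0.0906 0.0521 0.6583]  S=[0.7199 0.0151 0.0607; 0.0151 1.0298 -0.2902; 0.0607 -0.2902 1.1565]  K=[0.5021 -0.0348 -0.0193; 0.0342 0.5726 0.0636; -0.0865 0.0571 0.5545]  nu=[-2.7129, -1.1865, -0.0692]  x^+=[-0.2910, 0.6671, 1.3858]  P^+=[0.1874 -0.0089 -0.0684; -0.0089 0.2610 0.0728; -0.0684 0.0728 0.3183]

P_post[1,2] = 0.0728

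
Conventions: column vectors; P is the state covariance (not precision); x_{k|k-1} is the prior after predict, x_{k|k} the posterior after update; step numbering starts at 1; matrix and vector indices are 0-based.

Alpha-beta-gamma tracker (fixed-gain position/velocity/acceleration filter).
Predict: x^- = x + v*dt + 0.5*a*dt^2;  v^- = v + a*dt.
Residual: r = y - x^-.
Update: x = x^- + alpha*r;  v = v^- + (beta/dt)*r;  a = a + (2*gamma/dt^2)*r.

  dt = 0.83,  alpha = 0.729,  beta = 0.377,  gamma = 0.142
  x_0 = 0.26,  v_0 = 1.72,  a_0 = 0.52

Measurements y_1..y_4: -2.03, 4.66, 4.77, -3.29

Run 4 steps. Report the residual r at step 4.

step 1: x_pred=1.8667  r=-3.8967  x^+=-0.9740  v^+=0.3816  a^+=-1.0864
step 2: x_pred=-1.0314  r=5.6914  x^+=3.1176  v^+=2.0651  a^+=1.2599
step 3: x_pred=5.2656  r=-0.4956  x^+=4.9043  v^+=2.8857  a^+=1.0556
step 4: x_pred=7.6630  r=-10.9530  x^+=-0.3217  v^+=-1.2132  a^+=-3.4598

resid = -10.9530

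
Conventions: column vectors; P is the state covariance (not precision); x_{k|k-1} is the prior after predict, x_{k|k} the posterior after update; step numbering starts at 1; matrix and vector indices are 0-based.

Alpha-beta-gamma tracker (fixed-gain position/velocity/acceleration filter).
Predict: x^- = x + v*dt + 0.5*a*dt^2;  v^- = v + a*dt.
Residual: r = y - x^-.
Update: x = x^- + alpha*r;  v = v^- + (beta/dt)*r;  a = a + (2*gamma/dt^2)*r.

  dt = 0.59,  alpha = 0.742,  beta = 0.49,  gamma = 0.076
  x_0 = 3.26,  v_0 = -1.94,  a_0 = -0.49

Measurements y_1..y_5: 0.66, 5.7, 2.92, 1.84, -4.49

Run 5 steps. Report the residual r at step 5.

resid = -6.5838

step 1: x_pred=2.0301  r=-1.3701  x^+=1.0135  v^+=-3.3670  a^+=-1.0883
step 2: x_pred=-1.1624  r=6.8624  x^+=3.9295  v^+=1.6903  a^+=1.9083
step 3: x_pred=5.2589  r=-2.3389  x^+=3.5234  v^+=0.8737  a^+=0.8870
step 4: x_pred=4.1933  r=-2.3533  x^+=2.4471  v^+=-0.5574  a^+=-0.1406
step 5: x_pred=2.0938  r=-6.5838  x^+=-2.7914  v^+=-6.1083  a^+=-3.0154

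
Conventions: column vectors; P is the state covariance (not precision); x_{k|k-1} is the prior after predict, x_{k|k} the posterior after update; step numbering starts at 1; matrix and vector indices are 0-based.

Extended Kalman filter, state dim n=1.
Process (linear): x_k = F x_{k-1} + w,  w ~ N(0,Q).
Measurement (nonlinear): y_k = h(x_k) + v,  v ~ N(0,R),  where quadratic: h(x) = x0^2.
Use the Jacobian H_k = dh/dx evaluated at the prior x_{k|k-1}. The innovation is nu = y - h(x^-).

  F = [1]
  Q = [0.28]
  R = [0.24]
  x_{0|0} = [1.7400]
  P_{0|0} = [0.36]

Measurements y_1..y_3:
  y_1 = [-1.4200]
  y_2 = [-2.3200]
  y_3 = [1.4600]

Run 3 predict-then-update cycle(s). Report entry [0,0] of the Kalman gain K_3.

K[0,0] = -0.4618

step 1: x^-=[1.7400]  P^-=[0.6400]  H_jac=[3.4800]  S=[7.9907]  K=[0.2787]  nu=[-4.4476]  x^+=[0.5003]  P^+=[0.0192]
step 2: x^-=[0.5003]  P^-=[0.2992]  H_jac=[1.0007]  S=[0.5396]  K=[0.5549]  nu=[-2.5703]  x^+=[-0.9259]  P^+=[0.1331]
step 3: x^-=[-0.9259]  P^-=[0.4131]  H_jac=[-1.8517]  S=[1.6564]  K=[-0.4618]  nu=[0.6028]  x^+=[-1.2042]  P^+=[0.0599]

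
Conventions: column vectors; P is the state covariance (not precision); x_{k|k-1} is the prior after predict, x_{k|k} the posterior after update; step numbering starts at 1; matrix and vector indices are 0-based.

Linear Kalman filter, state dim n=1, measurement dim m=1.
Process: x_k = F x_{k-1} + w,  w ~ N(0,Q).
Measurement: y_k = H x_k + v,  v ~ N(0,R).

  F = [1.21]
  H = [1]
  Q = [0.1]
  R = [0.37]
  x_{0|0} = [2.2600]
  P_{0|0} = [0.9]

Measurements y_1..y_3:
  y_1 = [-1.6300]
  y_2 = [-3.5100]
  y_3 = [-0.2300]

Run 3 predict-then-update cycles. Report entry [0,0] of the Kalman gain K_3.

K[0,0] = 0.5310

step 1: x^-=[2.7346]  P^-=[1.4177]  S=[1.7877]  K=[0.7930]  nu=[-4.3646]  x^+=[-0.7267]  P^+=[0.2934]
step 2: x^-=[-0.8793]  P^-=[0.5296]  S=[0.8996]  K=[0.5887]  nu=[-2.6307]  x^+=[-2.4280]  P^+=[0.2178]
step 3: x^-=[-2.9379]  P^-=[0.4189]  S=[0.7889]  K=[0.5310]  nu=[2.7079]  x^+=[-1.5000]  P^+=[0.1965]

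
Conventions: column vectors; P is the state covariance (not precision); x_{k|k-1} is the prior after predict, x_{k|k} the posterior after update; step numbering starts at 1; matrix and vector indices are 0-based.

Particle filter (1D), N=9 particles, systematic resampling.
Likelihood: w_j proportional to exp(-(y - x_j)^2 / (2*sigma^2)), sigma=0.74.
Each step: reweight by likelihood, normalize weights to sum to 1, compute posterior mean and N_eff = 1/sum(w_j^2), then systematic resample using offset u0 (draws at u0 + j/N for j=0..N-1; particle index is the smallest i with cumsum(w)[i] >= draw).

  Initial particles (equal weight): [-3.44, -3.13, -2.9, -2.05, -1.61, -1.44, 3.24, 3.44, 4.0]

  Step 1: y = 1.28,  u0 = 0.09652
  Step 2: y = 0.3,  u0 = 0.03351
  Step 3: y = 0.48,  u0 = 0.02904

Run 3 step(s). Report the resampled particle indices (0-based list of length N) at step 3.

step 1: w=[0.0000, 0.0000, 0.0000, 0.0009, 0.0104, 0.0248, 0.6383, 0.3008, 0.0248]  mean=3.1480  Neff=2.0028  idx=[6, 6, 6, 6, 6, 6, 7, 7, 8]
step 2: w=[0.1499, 0.1499, 0.1499, 0.1499, 0.1499, 0.1499, 0.0494, 0.0494, 0.0015]  mean=3.2609  Neff=7.1534  idx=[0, 0, 1, 2, 3, 3, 4, 5, 6]
step 3: w=[0.1197, 0.1197, 0.1197, 0.1197, 0.1197, 0.1197, 0.1197, 0.1197, 0.0421]  mean=3.2484  Neff=8.5863  idx=[0, 1, 2, 3, 3, 4, 5, 6, 7]

resampled_idx = [0, 1, 2, 3, 3, 4, 5, 6, 7]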